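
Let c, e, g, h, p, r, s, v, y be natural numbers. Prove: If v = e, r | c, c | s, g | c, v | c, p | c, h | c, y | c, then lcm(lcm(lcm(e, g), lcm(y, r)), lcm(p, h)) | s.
v = e and v | c, hence e | c. Since g | c, lcm(e, g) | c. Because y | c and r | c, lcm(y, r) | c. Since lcm(e, g) | c, lcm(lcm(e, g), lcm(y, r)) | c. From p | c and h | c, lcm(p, h) | c. lcm(lcm(e, g), lcm(y, r)) | c, so lcm(lcm(lcm(e, g), lcm(y, r)), lcm(p, h)) | c. Since c | s, lcm(lcm(lcm(e, g), lcm(y, r)), lcm(p, h)) | s.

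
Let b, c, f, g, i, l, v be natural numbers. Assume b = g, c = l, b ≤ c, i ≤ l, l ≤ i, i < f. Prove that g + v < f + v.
Because c = l and b ≤ c, b ≤ l. Since b = g, g ≤ l. Because i ≤ l and l ≤ i, i = l. Since i < f, l < f. Since g ≤ l, g < f. Then g + v < f + v.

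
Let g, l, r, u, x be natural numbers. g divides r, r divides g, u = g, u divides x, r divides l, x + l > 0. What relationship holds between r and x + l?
r ≤ x + l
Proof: g divides r and r divides g, thus g = r. Since u = g and u divides x, g divides x. Since g = r, r divides x. Since r divides l, r divides x + l. From x + l > 0, r ≤ x + l.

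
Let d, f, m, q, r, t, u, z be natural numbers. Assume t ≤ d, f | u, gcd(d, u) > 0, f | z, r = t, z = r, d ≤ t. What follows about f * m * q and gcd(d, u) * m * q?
f * m * q ≤ gcd(d, u) * m * q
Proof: t ≤ d and d ≤ t, so t = d. z = r and r = t, therefore z = t. f | z, so f | t. t = d, so f | d. f | u, so f | gcd(d, u). gcd(d, u) > 0, so f ≤ gcd(d, u). Then f * m ≤ gcd(d, u) * m. Then f * m * q ≤ gcd(d, u) * m * q.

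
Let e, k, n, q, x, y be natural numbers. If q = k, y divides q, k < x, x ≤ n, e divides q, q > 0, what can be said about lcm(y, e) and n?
lcm(y, e) < n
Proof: From y divides q and e divides q, lcm(y, e) divides q. Since q > 0, lcm(y, e) ≤ q. Since q = k, lcm(y, e) ≤ k. k < x and x ≤ n, hence k < n. lcm(y, e) ≤ k, so lcm(y, e) < n.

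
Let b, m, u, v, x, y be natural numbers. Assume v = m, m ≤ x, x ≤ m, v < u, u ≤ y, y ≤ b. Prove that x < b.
Because m ≤ x and x ≤ m, m = x. Because v = m, v = x. u ≤ y and y ≤ b, therefore u ≤ b. v < u, so v < b. v = x, so x < b.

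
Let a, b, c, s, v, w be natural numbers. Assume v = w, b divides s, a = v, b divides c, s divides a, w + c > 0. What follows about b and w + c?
b ≤ w + c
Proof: Since a = v and v = w, a = w. Since b divides s and s divides a, b divides a. Since a = w, b divides w. Since b divides c, b divides w + c. Since w + c > 0, b ≤ w + c.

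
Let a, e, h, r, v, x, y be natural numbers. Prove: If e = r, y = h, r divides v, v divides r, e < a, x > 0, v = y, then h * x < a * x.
From r divides v and v divides r, r = v. From v = y and y = h, v = h. r = v, so r = h. e = r, so e = h. e < a, so h < a. Since x > 0, by multiplying by a positive, h * x < a * x.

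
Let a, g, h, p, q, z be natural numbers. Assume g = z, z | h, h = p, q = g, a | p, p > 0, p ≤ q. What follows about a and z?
a ≤ z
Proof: Because q = g and g = z, q = z. p ≤ q, so p ≤ z. Because h = p and z | h, z | p. Since p > 0, z ≤ p. p ≤ z, so p = z. From a | p and p > 0, a ≤ p. Since p = z, a ≤ z.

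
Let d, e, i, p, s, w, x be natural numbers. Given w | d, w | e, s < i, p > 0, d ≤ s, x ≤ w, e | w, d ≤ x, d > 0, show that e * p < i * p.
d ≤ x and x ≤ w, so d ≤ w. Since w | d and d > 0, w ≤ d. From d ≤ w, d = w. Since w | e and e | w, w = e. d = w, so d = e. d ≤ s and s < i, hence d < i. Because d = e, e < i. p > 0, so e * p < i * p.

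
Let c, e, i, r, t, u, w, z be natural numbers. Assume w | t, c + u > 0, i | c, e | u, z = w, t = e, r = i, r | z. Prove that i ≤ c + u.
Because r = i and r | z, i | z. Because z = w, i | w. t = e and w | t, hence w | e. i | w, so i | e. Since e | u, i | u. Since i | c, i | c + u. Since c + u > 0, i ≤ c + u.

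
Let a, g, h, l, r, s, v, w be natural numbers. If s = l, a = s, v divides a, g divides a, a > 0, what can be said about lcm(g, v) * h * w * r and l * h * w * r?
lcm(g, v) * h * w * r ≤ l * h * w * r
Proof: Since a = s and s = l, a = l. g divides a and v divides a, so lcm(g, v) divides a. Since a > 0, lcm(g, v) ≤ a. Since a = l, lcm(g, v) ≤ l. By multiplying by a non-negative, lcm(g, v) * h ≤ l * h. By multiplying by a non-negative, lcm(g, v) * h * w ≤ l * h * w. By multiplying by a non-negative, lcm(g, v) * h * w * r ≤ l * h * w * r.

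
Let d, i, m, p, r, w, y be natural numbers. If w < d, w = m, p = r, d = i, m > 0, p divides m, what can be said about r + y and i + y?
r + y < i + y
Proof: Since p = r and p divides m, r divides m. Since m > 0, r ≤ m. Because w = m and w < d, m < d. r ≤ m, so r < d. Since d = i, r < i. Then r + y < i + y.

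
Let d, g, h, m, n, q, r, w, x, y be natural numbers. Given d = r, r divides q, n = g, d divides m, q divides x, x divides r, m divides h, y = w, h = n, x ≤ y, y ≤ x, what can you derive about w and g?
w divides g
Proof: x ≤ y and y ≤ x, hence x = y. Since y = w, x = w. r divides q and q divides x, so r divides x. Since x divides r, r = x. d = r and d divides m, so r divides m. r = x, so x divides m. Since x = w, w divides m. Because h = n and m divides h, m divides n. w divides m, so w divides n. n = g, so w divides g.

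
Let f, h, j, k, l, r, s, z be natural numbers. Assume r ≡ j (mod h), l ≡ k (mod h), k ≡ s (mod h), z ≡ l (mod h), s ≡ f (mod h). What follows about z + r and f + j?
z + r ≡ f + j (mod h)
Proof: Since z ≡ l (mod h) and l ≡ k (mod h), z ≡ k (mod h). k ≡ s (mod h), so z ≡ s (mod h). s ≡ f (mod h), so z ≡ f (mod h). Combined with r ≡ j (mod h), by adding congruences, z + r ≡ f + j (mod h).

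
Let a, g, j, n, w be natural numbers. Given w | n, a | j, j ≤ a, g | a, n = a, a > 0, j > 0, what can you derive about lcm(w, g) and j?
lcm(w, g) ≤ j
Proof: a | j and j > 0, therefore a ≤ j. j ≤ a, so a = j. n = a and w | n, hence w | a. Since g | a, lcm(w, g) | a. Since a > 0, lcm(w, g) ≤ a. a = j, so lcm(w, g) ≤ j.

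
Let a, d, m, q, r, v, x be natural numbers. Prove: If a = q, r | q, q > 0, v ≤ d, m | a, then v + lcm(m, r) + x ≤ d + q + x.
Since a = q and m | a, m | q. Since r | q, lcm(m, r) | q. Since q > 0, lcm(m, r) ≤ q. v ≤ d, so v + lcm(m, r) ≤ d + q. Then v + lcm(m, r) + x ≤ d + q + x.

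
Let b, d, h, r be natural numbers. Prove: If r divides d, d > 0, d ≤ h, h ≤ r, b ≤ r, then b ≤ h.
r divides d and d > 0, thus r ≤ d. Since d ≤ h, r ≤ h. h ≤ r, so r = h. Because b ≤ r, b ≤ h.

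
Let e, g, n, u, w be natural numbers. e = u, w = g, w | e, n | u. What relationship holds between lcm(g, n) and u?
lcm(g, n) | u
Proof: w = g and w | e, thus g | e. From e = u, g | u. Since n | u, lcm(g, n) | u.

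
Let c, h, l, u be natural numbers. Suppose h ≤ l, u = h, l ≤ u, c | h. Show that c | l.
u = h and l ≤ u, therefore l ≤ h. Since h ≤ l, h = l. Since c | h, c | l.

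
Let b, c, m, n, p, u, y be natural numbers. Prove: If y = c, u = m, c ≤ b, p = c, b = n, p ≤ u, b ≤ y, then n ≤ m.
Since y = c and b ≤ y, b ≤ c. c ≤ b, so c = b. Since b = n, c = n. Since u = m and p ≤ u, p ≤ m. Since p = c, c ≤ m. c = n, so n ≤ m.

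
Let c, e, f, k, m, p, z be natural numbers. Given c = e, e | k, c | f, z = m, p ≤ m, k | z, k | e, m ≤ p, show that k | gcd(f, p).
Because e | k and k | e, e = k. c = e, so c = k. c | f, so k | f. Since m ≤ p and p ≤ m, m = p. z = m and k | z, hence k | m. Since m = p, k | p. k | f, so k | gcd(f, p).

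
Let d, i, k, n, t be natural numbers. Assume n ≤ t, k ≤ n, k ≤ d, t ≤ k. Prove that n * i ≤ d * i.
n ≤ t and t ≤ k, therefore n ≤ k. Since k ≤ n, k = n. Since k ≤ d, n ≤ d. Then n * i ≤ d * i.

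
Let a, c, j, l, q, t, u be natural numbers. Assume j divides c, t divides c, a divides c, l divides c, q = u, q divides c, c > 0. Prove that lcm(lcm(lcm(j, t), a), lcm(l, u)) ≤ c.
From j divides c and t divides c, lcm(j, t) divides c. Because a divides c, lcm(lcm(j, t), a) divides c. q = u and q divides c, hence u divides c. Since l divides c, lcm(l, u) divides c. Since lcm(lcm(j, t), a) divides c, lcm(lcm(lcm(j, t), a), lcm(l, u)) divides c. Since c > 0, lcm(lcm(lcm(j, t), a), lcm(l, u)) ≤ c.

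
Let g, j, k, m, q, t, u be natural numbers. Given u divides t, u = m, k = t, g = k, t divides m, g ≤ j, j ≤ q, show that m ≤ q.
g = k and k = t, so g = t. From u = m and u divides t, m divides t. t divides m, so t = m. g = t, so g = m. g ≤ j and j ≤ q, so g ≤ q. Since g = m, m ≤ q.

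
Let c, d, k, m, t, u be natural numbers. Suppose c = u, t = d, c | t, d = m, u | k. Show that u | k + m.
t = d and d = m, so t = m. c | t, so c | m. c = u, so u | m. u | k, so u | k + m.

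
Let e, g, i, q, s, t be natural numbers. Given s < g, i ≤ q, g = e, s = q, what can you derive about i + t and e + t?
i + t < e + t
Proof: s = q and s < g, hence q < g. g = e, so q < e. Since i ≤ q, i < e. Then i + t < e + t.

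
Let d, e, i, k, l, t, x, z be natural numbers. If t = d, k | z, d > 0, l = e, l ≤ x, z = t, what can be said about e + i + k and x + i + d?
e + i + k ≤ x + i + d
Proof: Since l = e and l ≤ x, e ≤ x. Then e + i ≤ x + i. z = t and t = d, so z = d. From k | z, k | d. d > 0, so k ≤ d. Since e + i ≤ x + i, e + i + k ≤ x + i + d.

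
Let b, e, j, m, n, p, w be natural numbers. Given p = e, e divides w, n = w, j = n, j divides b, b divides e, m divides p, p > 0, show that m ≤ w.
j = n and j divides b, so n divides b. Because n = w, w divides b. Since b divides e, w divides e. Since e divides w, e = w. Because p = e, p = w. Because m divides p and p > 0, m ≤ p. p = w, so m ≤ w.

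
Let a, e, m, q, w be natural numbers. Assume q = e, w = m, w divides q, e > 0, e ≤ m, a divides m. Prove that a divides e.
From w = m and w divides q, m divides q. q = e, so m divides e. From e > 0, m ≤ e. e ≤ m, so m = e. a divides m, so a divides e.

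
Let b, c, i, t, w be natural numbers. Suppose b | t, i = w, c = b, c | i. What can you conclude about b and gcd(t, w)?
b | gcd(t, w)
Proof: From c = b and c | i, b | i. Since i = w, b | w. Since b | t, b | gcd(t, w).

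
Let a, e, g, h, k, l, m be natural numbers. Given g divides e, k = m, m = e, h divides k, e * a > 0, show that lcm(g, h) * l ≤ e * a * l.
Since k = m and m = e, k = e. Since h divides k, h divides e. g divides e, so lcm(g, h) divides e. Then lcm(g, h) divides e * a. Because e * a > 0, lcm(g, h) ≤ e * a. By multiplying by a non-negative, lcm(g, h) * l ≤ e * a * l.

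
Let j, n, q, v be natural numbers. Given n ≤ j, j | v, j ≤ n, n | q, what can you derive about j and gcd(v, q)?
j | gcd(v, q)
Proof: Since n ≤ j and j ≤ n, n = j. Since n | q, j | q. j | v, so j | gcd(v, q).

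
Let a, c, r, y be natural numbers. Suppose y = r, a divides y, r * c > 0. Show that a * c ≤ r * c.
Since y = r and a divides y, a divides r. Then a * c divides r * c. r * c > 0, so a * c ≤ r * c.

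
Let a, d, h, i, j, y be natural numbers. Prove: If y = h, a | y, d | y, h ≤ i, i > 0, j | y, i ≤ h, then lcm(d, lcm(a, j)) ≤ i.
Since h ≤ i and i ≤ h, h = i. Because y = h, y = i. From a | y and j | y, lcm(a, j) | y. d | y, so lcm(d, lcm(a, j)) | y. Since y = i, lcm(d, lcm(a, j)) | i. i > 0, so lcm(d, lcm(a, j)) ≤ i.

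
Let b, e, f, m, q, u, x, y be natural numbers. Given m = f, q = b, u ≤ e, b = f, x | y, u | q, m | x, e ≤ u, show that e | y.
From u ≤ e and e ≤ u, u = e. q = b and b = f, therefore q = f. Since u | q, u | f. Since u = e, e | f. Since m | x and x | y, m | y. Because m = f, f | y. From e | f, e | y.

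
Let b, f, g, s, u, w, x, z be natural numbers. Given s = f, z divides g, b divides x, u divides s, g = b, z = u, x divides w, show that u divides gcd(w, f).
Since g = b and z divides g, z divides b. b divides x, so z divides x. x divides w, so z divides w. z = u, so u divides w. s = f and u divides s, hence u divides f. u divides w, so u divides gcd(w, f).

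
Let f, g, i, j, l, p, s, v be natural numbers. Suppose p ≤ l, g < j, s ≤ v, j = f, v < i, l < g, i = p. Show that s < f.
s ≤ v and v < i, therefore s < i. i = p, so s < p. p ≤ l, so s < l. l < g and g < j, hence l < j. From j = f, l < f. Since s < l, s < f.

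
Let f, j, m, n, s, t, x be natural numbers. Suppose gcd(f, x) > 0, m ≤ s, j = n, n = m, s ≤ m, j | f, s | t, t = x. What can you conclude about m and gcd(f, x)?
m ≤ gcd(f, x)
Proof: j = n and n = m, therefore j = m. j | f, so m | f. Because s ≤ m and m ≤ s, s = m. Since t = x and s | t, s | x. Since s = m, m | x. Since m | f, m | gcd(f, x). Since gcd(f, x) > 0, m ≤ gcd(f, x).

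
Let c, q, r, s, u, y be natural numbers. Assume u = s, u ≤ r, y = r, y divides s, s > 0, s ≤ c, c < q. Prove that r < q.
u = s and u ≤ r, so s ≤ r. Because y = r and y divides s, r divides s. Since s > 0, r ≤ s. Since s ≤ r, s = r. s ≤ c and c < q, so s < q. Since s = r, r < q.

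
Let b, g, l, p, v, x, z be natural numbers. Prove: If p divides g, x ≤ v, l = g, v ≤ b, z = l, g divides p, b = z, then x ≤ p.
From b = z and z = l, b = l. Since l = g, b = g. g divides p and p divides g, hence g = p. Since b = g, b = p. x ≤ v and v ≤ b, thus x ≤ b. b = p, so x ≤ p.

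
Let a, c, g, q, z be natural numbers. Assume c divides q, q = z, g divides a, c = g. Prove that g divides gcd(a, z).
c = g and c divides q, hence g divides q. q = z, so g divides z. Since g divides a, g divides gcd(a, z).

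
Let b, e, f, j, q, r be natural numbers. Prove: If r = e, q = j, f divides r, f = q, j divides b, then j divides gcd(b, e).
Since f = q and f divides r, q divides r. Since r = e, q divides e. Since q = j, j divides e. j divides b, so j divides gcd(b, e).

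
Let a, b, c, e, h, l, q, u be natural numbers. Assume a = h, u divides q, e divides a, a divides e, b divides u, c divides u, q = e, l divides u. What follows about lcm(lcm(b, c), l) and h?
lcm(lcm(b, c), l) divides h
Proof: b divides u and c divides u, hence lcm(b, c) divides u. Since l divides u, lcm(lcm(b, c), l) divides u. e divides a and a divides e, so e = a. From a = h, e = h. From q = e and u divides q, u divides e. e = h, so u divides h. Since lcm(lcm(b, c), l) divides u, lcm(lcm(b, c), l) divides h.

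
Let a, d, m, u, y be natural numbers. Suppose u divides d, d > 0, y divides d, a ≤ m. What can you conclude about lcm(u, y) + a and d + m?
lcm(u, y) + a ≤ d + m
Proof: u divides d and y divides d, so lcm(u, y) divides d. d > 0, so lcm(u, y) ≤ d. Since a ≤ m, lcm(u, y) + a ≤ d + m.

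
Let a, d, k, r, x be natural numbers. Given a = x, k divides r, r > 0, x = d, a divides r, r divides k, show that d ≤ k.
Because r divides k and k divides r, r = k. a = x and x = d, therefore a = d. a divides r and r > 0, therefore a ≤ r. Since a = d, d ≤ r. Because r = k, d ≤ k.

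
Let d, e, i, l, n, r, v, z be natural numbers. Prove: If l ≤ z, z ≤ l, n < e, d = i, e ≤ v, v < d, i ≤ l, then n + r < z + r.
l ≤ z and z ≤ l, hence l = z. Because e ≤ v and v < d, e < d. Since d = i, e < i. Since i ≤ l, e < l. n < e, so n < l. Since l = z, n < z. Then n + r < z + r.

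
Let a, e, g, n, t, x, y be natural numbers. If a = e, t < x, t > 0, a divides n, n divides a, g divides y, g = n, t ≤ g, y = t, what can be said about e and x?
e < x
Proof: n divides a and a divides n, hence n = a. a = e, so n = e. y = t and g divides y, so g divides t. t > 0, so g ≤ t. t ≤ g, so t = g. Since g = n, t = n. Since t < x, n < x. Since n = e, e < x.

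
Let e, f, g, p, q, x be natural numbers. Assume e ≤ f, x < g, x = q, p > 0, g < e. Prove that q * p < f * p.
From x = q and x < g, q < g. Because g < e and e ≤ f, g < f. Since q < g, q < f. p > 0, so q * p < f * p.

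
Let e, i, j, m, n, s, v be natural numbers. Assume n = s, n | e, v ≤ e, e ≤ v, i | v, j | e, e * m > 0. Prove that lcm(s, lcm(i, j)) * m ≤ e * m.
n = s and n | e, thus s | e. Because v ≤ e and e ≤ v, v = e. Since i | v, i | e. Because j | e, lcm(i, j) | e. Since s | e, lcm(s, lcm(i, j)) | e. Then lcm(s, lcm(i, j)) * m | e * m. e * m > 0, so lcm(s, lcm(i, j)) * m ≤ e * m.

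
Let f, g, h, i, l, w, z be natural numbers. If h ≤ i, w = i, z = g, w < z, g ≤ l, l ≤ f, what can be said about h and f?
h < f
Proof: z = g and w < z, so w < g. w = i, so i < g. Since h ≤ i, h < g. g ≤ l and l ≤ f, hence g ≤ f. h < g, so h < f.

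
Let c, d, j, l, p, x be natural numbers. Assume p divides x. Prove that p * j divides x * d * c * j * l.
p divides x, therefore p divides x * d. Then p divides x * d * c. Then p * j divides x * d * c * j. Then p * j divides x * d * c * j * l.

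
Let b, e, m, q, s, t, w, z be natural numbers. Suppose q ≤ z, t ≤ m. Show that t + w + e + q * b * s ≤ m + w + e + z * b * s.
t ≤ m, thus t + w ≤ m + w. Then t + w + e ≤ m + w + e. q ≤ z. By multiplying by a non-negative, q * b ≤ z * b. By multiplying by a non-negative, q * b * s ≤ z * b * s. Since t + w + e ≤ m + w + e, t + w + e + q * b * s ≤ m + w + e + z * b * s.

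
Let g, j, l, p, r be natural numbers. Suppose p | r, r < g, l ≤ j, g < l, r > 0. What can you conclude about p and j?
p < j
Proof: p | r and r > 0, hence p ≤ r. g < l and l ≤ j, thus g < j. Because r < g, r < j. From p ≤ r, p < j.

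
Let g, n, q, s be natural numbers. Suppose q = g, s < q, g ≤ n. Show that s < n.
Since q = g and s < q, s < g. Because g ≤ n, s < n.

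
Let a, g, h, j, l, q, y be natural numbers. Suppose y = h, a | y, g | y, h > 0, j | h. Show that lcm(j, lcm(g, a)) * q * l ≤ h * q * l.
Because g | y and a | y, lcm(g, a) | y. y = h, so lcm(g, a) | h. Since j | h, lcm(j, lcm(g, a)) | h. h > 0, so lcm(j, lcm(g, a)) ≤ h. Then lcm(j, lcm(g, a)) * q ≤ h * q. Then lcm(j, lcm(g, a)) * q * l ≤ h * q * l.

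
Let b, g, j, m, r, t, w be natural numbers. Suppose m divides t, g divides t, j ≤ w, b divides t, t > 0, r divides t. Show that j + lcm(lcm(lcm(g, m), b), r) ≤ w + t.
From g divides t and m divides t, lcm(g, m) divides t. Since b divides t, lcm(lcm(g, m), b) divides t. Since r divides t, lcm(lcm(lcm(g, m), b), r) divides t. Since t > 0, lcm(lcm(lcm(g, m), b), r) ≤ t. Since j ≤ w, j + lcm(lcm(lcm(g, m), b), r) ≤ w + t.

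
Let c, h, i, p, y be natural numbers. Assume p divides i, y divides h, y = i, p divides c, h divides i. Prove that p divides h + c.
y = i and y divides h, therefore i divides h. Since h divides i, i = h. Because p divides i, p divides h. Since p divides c, p divides h + c.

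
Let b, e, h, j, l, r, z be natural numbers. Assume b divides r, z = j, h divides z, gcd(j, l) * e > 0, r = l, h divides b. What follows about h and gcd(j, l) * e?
h ≤ gcd(j, l) * e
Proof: z = j and h divides z, hence h divides j. Since h divides b and b divides r, h divides r. Since r = l, h divides l. h divides j, so h divides gcd(j, l). Then h divides gcd(j, l) * e. gcd(j, l) * e > 0, so h ≤ gcd(j, l) * e.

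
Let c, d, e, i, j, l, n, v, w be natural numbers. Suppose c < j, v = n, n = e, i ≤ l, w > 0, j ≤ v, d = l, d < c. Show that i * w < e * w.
From d < c and c < j, d < j. Because d = l, l < j. Since i ≤ l, i < j. v = n and j ≤ v, thus j ≤ n. Since n = e, j ≤ e. Since i < j, i < e. Since w > 0, i * w < e * w.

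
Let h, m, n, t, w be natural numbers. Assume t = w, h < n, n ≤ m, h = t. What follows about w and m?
w < m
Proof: Because h = t and t = w, h = w. h < n and n ≤ m, hence h < m. h = w, so w < m.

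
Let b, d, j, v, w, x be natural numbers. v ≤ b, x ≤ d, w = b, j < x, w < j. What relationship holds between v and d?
v < d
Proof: j < x and x ≤ d, hence j < d. Since w < j, w < d. Since w = b, b < d. Since v ≤ b, v < d.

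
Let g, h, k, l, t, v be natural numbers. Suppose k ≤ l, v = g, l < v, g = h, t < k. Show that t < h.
v = g and g = h, hence v = h. k ≤ l and l < v, so k < v. t < k, so t < v. Since v = h, t < h.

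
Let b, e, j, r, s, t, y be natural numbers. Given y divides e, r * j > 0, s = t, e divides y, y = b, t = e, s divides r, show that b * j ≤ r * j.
e divides y and y divides e, hence e = y. y = b, so e = b. s = t and t = e, thus s = e. s divides r, so e divides r. e = b, so b divides r. Then b * j divides r * j. Since r * j > 0, b * j ≤ r * j.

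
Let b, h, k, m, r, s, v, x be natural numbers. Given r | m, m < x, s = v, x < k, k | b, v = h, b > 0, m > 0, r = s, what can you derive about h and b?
h < b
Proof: From r = s and r | m, s | m. m > 0, so s ≤ m. m < x and x < k, so m < k. Because s ≤ m, s < k. Since s = v, v < k. v = h, so h < k. Because k | b and b > 0, k ≤ b. Since h < k, h < b.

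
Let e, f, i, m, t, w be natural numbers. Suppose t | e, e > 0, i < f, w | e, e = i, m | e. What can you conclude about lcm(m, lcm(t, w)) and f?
lcm(m, lcm(t, w)) < f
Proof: Since t | e and w | e, lcm(t, w) | e. From m | e, lcm(m, lcm(t, w)) | e. Because e > 0, lcm(m, lcm(t, w)) ≤ e. e = i, so lcm(m, lcm(t, w)) ≤ i. Since i < f, lcm(m, lcm(t, w)) < f.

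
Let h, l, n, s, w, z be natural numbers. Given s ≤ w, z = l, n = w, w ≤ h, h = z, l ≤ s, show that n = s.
Since h = z and w ≤ h, w ≤ z. Because z = l, w ≤ l. l ≤ s, so w ≤ s. Since s ≤ w, w = s. Since n = w, n = s.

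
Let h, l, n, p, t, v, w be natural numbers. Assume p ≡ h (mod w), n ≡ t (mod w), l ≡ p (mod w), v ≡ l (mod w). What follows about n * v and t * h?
n * v ≡ t * h (mod w)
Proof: v ≡ l (mod w) and l ≡ p (mod w), therefore v ≡ p (mod w). p ≡ h (mod w), so v ≡ h (mod w). n ≡ t (mod w), so n * v ≡ t * h (mod w).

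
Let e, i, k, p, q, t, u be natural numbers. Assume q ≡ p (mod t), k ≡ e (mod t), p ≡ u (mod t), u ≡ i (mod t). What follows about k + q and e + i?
k + q ≡ e + i (mod t)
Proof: Since q ≡ p (mod t) and p ≡ u (mod t), q ≡ u (mod t). Since u ≡ i (mod t), q ≡ i (mod t). Using k ≡ e (mod t), by adding congruences, k + q ≡ e + i (mod t).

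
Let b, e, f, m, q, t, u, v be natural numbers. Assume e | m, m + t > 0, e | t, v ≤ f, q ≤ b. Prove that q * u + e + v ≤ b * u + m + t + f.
From q ≤ b, q * u ≤ b * u. e | m and e | t, so e | m + t. m + t > 0, so e ≤ m + t. Since v ≤ f, e + v ≤ m + t + f. Since q * u ≤ b * u, q * u + e + v ≤ b * u + m + t + f.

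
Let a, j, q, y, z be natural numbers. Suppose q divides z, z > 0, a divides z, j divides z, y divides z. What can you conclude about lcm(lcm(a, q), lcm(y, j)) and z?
lcm(lcm(a, q), lcm(y, j)) ≤ z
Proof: Since a divides z and q divides z, lcm(a, q) divides z. y divides z and j divides z, therefore lcm(y, j) divides z. Since lcm(a, q) divides z, lcm(lcm(a, q), lcm(y, j)) divides z. Because z > 0, lcm(lcm(a, q), lcm(y, j)) ≤ z.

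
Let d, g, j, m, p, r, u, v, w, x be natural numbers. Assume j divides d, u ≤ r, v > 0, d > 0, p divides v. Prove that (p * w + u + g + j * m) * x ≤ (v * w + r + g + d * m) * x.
p divides v and v > 0, thus p ≤ v. By multiplying by a non-negative, p * w ≤ v * w. u ≤ r, so u + g ≤ r + g. j divides d and d > 0, thus j ≤ d. By multiplying by a non-negative, j * m ≤ d * m. Since u + g ≤ r + g, u + g + j * m ≤ r + g + d * m. p * w ≤ v * w, so p * w + u + g + j * m ≤ v * w + r + g + d * m. By multiplying by a non-negative, (p * w + u + g + j * m) * x ≤ (v * w + r + g + d * m) * x.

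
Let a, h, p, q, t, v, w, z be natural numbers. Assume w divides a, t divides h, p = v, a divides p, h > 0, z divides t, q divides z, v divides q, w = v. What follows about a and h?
a ≤ h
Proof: Because w = v and w divides a, v divides a. Since p = v and a divides p, a divides v. v divides a, so v = a. q divides z and z divides t, therefore q divides t. v divides q, so v divides t. Since t divides h, v divides h. Since h > 0, v ≤ h. Since v = a, a ≤ h.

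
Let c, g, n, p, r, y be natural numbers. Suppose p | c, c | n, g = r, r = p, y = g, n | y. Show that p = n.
p | c and c | n, thus p | n. From g = r and r = p, g = p. y = g and n | y, hence n | g. Because g = p, n | p. p | n, so p = n.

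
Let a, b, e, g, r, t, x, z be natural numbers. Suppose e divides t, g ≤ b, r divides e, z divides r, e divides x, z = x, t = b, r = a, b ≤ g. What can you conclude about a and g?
a divides g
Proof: z = x and z divides r, hence x divides r. e divides x, so e divides r. From r divides e, e = r. Since r = a, e = a. b ≤ g and g ≤ b, hence b = g. t = b and e divides t, hence e divides b. Since b = g, e divides g. e = a, so a divides g.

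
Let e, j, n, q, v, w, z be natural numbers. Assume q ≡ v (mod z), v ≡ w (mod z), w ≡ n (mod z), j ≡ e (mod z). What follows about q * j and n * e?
q * j ≡ n * e (mod z)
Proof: q ≡ v (mod z) and v ≡ w (mod z), hence q ≡ w (mod z). w ≡ n (mod z), so q ≡ n (mod z). Since j ≡ e (mod z), q * j ≡ n * e (mod z).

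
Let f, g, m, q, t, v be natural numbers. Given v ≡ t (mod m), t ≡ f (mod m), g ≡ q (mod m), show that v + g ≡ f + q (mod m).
Since v ≡ t (mod m) and t ≡ f (mod m), v ≡ f (mod m). Combining with g ≡ q (mod m), by adding congruences, v + g ≡ f + q (mod m).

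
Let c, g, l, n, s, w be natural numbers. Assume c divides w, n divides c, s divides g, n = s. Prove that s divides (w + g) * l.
n divides c and c divides w, thus n divides w. n = s, so s divides w. s divides g, so s divides w + g. Then s divides (w + g) * l.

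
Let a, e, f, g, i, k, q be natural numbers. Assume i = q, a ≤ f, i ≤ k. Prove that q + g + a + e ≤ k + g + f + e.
Since i = q and i ≤ k, q ≤ k. Then q + g ≤ k + g. Since a ≤ f, a + e ≤ f + e. q + g ≤ k + g, so q + g + a + e ≤ k + g + f + e.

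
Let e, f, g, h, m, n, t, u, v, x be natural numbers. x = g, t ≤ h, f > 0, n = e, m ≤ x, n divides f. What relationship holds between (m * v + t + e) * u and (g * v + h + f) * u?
(m * v + t + e) * u ≤ (g * v + h + f) * u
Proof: From x = g and m ≤ x, m ≤ g. By multiplying by a non-negative, m * v ≤ g * v. Since n divides f and f > 0, n ≤ f. n = e, so e ≤ f. Since t ≤ h, t + e ≤ h + f. Since m * v ≤ g * v, m * v + t + e ≤ g * v + h + f. By multiplying by a non-negative, (m * v + t + e) * u ≤ (g * v + h + f) * u.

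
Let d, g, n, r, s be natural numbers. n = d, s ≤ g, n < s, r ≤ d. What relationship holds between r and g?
r < g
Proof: n < s and s ≤ g, hence n < g. Since n = d, d < g. r ≤ d, so r < g.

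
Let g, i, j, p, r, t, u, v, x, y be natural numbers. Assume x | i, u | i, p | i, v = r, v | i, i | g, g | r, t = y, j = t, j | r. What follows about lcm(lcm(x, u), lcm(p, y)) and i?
lcm(lcm(x, u), lcm(p, y)) | i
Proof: x | i and u | i, hence lcm(x, u) | i. v = r and v | i, thus r | i. Since i | g and g | r, i | r. r | i, so r = i. From j = t and j | r, t | r. Since t = y, y | r. r = i, so y | i. Because p | i, lcm(p, y) | i. Since lcm(x, u) | i, lcm(lcm(x, u), lcm(p, y)) | i.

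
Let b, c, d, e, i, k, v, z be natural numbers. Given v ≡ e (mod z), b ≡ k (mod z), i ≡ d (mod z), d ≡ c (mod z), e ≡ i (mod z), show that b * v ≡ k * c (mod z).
Because v ≡ e (mod z) and e ≡ i (mod z), v ≡ i (mod z). Since i ≡ d (mod z), v ≡ d (mod z). d ≡ c (mod z), so v ≡ c (mod z). Combining with b ≡ k (mod z), by multiplying congruences, b * v ≡ k * c (mod z).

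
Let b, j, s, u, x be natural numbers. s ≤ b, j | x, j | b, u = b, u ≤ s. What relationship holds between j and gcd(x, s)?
j | gcd(x, s)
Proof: u = b and u ≤ s, so b ≤ s. Since s ≤ b, b = s. Since j | b, j | s. j | x, so j | gcd(x, s).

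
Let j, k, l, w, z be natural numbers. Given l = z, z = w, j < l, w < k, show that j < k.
l = z and z = w, hence l = w. j < l, so j < w. w < k, so j < k.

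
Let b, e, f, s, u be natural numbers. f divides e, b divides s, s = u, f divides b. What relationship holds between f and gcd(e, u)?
f divides gcd(e, u)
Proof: f divides b and b divides s, therefore f divides s. From s = u, f divides u. Because f divides e, f divides gcd(e, u).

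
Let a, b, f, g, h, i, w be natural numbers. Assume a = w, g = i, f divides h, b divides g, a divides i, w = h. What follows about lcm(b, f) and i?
lcm(b, f) divides i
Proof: Because g = i and b divides g, b divides i. From a = w and a divides i, w divides i. Because w = h, h divides i. Since f divides h, f divides i. b divides i, so lcm(b, f) divides i.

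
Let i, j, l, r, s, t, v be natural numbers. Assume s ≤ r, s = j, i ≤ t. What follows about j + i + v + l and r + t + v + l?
j + i + v + l ≤ r + t + v + l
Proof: s = j and s ≤ r, hence j ≤ r. i ≤ t, so j + i ≤ r + t. Then j + i + v ≤ r + t + v. Then j + i + v + l ≤ r + t + v + l.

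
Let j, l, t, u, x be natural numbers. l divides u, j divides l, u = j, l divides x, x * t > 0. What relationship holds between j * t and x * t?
j * t ≤ x * t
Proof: u = j and l divides u, thus l divides j. j divides l, so l = j. l divides x, so j divides x. Then j * t divides x * t. x * t > 0, so j * t ≤ x * t.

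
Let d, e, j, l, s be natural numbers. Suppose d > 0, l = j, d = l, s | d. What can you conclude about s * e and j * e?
s * e ≤ j * e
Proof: d = l and l = j, hence d = j. Because s | d and d > 0, s ≤ d. d = j, so s ≤ j. Then s * e ≤ j * e.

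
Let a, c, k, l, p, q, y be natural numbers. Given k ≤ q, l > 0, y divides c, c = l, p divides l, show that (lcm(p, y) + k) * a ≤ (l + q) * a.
From c = l and y divides c, y divides l. p divides l, so lcm(p, y) divides l. l > 0, so lcm(p, y) ≤ l. k ≤ q, so lcm(p, y) + k ≤ l + q. By multiplying by a non-negative, (lcm(p, y) + k) * a ≤ (l + q) * a.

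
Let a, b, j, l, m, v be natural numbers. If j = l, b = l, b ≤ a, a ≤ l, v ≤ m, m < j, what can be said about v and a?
v < a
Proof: Because b = l and b ≤ a, l ≤ a. Since a ≤ l, l = a. j = l, so j = a. v ≤ m and m < j, therefore v < j. Since j = a, v < a.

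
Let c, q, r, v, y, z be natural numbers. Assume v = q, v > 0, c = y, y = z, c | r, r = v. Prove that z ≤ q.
From c = y and y = z, c = z. From r = v and c | r, c | v. v > 0, so c ≤ v. Since c = z, z ≤ v. Since v = q, z ≤ q.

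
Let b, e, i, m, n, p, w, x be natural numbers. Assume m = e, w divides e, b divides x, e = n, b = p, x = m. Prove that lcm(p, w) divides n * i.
From x = m and m = e, x = e. Since b divides x, b divides e. b = p, so p divides e. w divides e, so lcm(p, w) divides e. e = n, so lcm(p, w) divides n. Then lcm(p, w) divides n * i.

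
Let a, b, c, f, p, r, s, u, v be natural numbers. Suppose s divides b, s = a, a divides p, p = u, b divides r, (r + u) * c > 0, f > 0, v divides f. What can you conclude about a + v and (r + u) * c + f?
a + v ≤ (r + u) * c + f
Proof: From s = a and s divides b, a divides b. From b divides r, a divides r. p = u and a divides p, hence a divides u. a divides r, so a divides r + u. Then a divides (r + u) * c. From (r + u) * c > 0, a ≤ (r + u) * c. From v divides f and f > 0, v ≤ f. Since a ≤ (r + u) * c, a + v ≤ (r + u) * c + f.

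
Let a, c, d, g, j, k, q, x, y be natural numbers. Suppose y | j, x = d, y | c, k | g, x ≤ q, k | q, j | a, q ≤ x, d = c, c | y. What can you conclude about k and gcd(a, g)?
k | gcd(a, g)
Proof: x = d and d = c, so x = c. Since q ≤ x and x ≤ q, q = x. k | q, so k | x. Since x = c, k | c. From y | c and c | y, y = c. Since y | j and j | a, y | a. Because y = c, c | a. Since k | c, k | a. k | g, so k | gcd(a, g).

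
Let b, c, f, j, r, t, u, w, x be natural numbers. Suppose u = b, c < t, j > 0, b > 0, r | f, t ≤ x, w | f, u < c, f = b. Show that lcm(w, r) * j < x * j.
w | f and r | f, hence lcm(w, r) | f. Since f = b, lcm(w, r) | b. b > 0, so lcm(w, r) ≤ b. u < c and c < t, therefore u < t. u = b, so b < t. Since lcm(w, r) ≤ b, lcm(w, r) < t. Since t ≤ x, lcm(w, r) < x. Since j > 0, lcm(w, r) * j < x * j.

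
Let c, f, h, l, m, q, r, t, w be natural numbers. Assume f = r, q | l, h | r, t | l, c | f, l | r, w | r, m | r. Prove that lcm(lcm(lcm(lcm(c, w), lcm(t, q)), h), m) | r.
f = r and c | f, thus c | r. Since w | r, lcm(c, w) | r. t | l and q | l, so lcm(t, q) | l. l | r, so lcm(t, q) | r. Since lcm(c, w) | r, lcm(lcm(c, w), lcm(t, q)) | r. h | r, so lcm(lcm(lcm(c, w), lcm(t, q)), h) | r. m | r, so lcm(lcm(lcm(lcm(c, w), lcm(t, q)), h), m) | r.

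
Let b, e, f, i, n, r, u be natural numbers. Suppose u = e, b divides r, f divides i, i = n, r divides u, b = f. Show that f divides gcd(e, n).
Because b divides r and r divides u, b divides u. u = e, so b divides e. Since b = f, f divides e. i = n and f divides i, therefore f divides n. Since f divides e, f divides gcd(e, n).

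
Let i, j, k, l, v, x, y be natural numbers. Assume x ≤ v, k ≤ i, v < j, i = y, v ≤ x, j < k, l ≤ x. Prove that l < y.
v ≤ x and x ≤ v, thus v = x. Because v < j and j < k, v < k. k ≤ i, so v < i. i = y, so v < y. Since v = x, x < y. Since l ≤ x, l < y.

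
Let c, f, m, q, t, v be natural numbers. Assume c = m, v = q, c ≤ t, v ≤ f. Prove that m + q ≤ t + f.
From c = m and c ≤ t, m ≤ t. From v = q and v ≤ f, q ≤ f. Since m ≤ t, m + q ≤ t + f.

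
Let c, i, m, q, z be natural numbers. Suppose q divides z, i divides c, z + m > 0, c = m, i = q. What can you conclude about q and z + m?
q ≤ z + m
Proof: c = m and i divides c, thus i divides m. i = q, so q divides m. q divides z, so q divides z + m. Since z + m > 0, q ≤ z + m.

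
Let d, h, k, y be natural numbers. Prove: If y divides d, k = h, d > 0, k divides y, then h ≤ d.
From k = h and k divides y, h divides y. y divides d, so h divides d. Since d > 0, h ≤ d.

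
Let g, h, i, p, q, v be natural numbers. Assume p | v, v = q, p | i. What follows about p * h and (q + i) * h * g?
p * h | (q + i) * h * g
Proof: From v = q and p | v, p | q. Since p | i, p | q + i. Then p * h | (q + i) * h. Then p * h | (q + i) * h * g.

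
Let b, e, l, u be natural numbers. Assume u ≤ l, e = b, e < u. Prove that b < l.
Since e < u and u ≤ l, e < l. e = b, so b < l.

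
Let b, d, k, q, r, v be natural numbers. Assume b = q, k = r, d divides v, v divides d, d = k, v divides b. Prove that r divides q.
d = k and k = r, so d = r. v divides d and d divides v, hence v = d. Because b = q and v divides b, v divides q. From v = d, d divides q. Since d = r, r divides q.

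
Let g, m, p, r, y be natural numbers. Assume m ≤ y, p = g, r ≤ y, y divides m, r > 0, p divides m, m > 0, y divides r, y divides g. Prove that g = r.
y divides r and r > 0, so y ≤ r. Since r ≤ y, r = y. y divides m and m > 0, hence y ≤ m. m ≤ y, so m = y. p = g and p divides m, therefore g divides m. Since m = y, g divides y. y divides g, so y = g. r = y, so r = g. Then g = r.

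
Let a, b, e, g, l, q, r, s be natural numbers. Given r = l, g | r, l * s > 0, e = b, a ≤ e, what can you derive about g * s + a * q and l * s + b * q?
g * s + a * q ≤ l * s + b * q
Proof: From r = l and g | r, g | l. Then g * s | l * s. Since l * s > 0, g * s ≤ l * s. Because e = b and a ≤ e, a ≤ b. Then a * q ≤ b * q. g * s ≤ l * s, so g * s + a * q ≤ l * s + b * q.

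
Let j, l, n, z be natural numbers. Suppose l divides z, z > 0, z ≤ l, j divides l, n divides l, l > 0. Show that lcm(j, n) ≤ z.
From l divides z and z > 0, l ≤ z. Since z ≤ l, l = z. j divides l and n divides l, therefore lcm(j, n) divides l. Since l > 0, lcm(j, n) ≤ l. Since l = z, lcm(j, n) ≤ z.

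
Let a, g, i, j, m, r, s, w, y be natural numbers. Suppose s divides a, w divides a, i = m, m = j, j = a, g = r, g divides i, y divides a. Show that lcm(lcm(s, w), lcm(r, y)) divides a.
s divides a and w divides a, hence lcm(s, w) divides a. Because i = m and m = j, i = j. j = a, so i = a. g = r and g divides i, thus r divides i. i = a, so r divides a. y divides a, so lcm(r, y) divides a. lcm(s, w) divides a, so lcm(lcm(s, w), lcm(r, y)) divides a.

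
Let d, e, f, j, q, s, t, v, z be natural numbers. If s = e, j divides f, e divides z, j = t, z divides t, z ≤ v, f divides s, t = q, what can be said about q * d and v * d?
q * d ≤ v * d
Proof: j divides f and f divides s, thus j divides s. s = e, so j divides e. j = t, so t divides e. Since e divides z, t divides z. z divides t, so z = t. t = q, so z = q. z ≤ v, so q ≤ v. By multiplying by a non-negative, q * d ≤ v * d.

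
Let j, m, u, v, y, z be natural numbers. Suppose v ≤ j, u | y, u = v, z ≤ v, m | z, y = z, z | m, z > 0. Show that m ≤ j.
y = z and u | y, therefore u | z. Since u = v, v | z. z > 0, so v ≤ z. z ≤ v, so v = z. z | m and m | z, therefore z = m. Since v = z, v = m. v ≤ j, so m ≤ j.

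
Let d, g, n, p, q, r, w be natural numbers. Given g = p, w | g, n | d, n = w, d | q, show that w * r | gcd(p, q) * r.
From g = p and w | g, w | p. Because n = w and n | d, w | d. d | q, so w | q. Since w | p, w | gcd(p, q). Then w * r | gcd(p, q) * r.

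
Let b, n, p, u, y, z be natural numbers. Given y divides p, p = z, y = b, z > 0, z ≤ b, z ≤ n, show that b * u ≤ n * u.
From p = z and y divides p, y divides z. Since y = b, b divides z. z > 0, so b ≤ z. z ≤ b, so z = b. z ≤ n, so b ≤ n. By multiplying by a non-negative, b * u ≤ n * u.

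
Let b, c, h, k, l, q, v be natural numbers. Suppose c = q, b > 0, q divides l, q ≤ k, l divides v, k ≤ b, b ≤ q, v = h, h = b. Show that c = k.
From v = h and h = b, v = b. q divides l and l divides v, so q divides v. Since v = b, q divides b. b > 0, so q ≤ b. Since b ≤ q, b = q. Since k ≤ b, k ≤ q. Since q ≤ k, q = k. c = q, so c = k.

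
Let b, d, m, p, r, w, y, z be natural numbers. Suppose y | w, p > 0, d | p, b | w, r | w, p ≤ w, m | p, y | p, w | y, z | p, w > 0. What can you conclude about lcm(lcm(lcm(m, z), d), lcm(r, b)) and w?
lcm(lcm(lcm(m, z), d), lcm(r, b)) ≤ w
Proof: y | w and w | y, thus y = w. Since y | p, w | p. Since p > 0, w ≤ p. Since p ≤ w, p = w. Because m | p and z | p, lcm(m, z) | p. d | p, so lcm(lcm(m, z), d) | p. Since p = w, lcm(lcm(m, z), d) | w. r | w and b | w, thus lcm(r, b) | w. lcm(lcm(m, z), d) | w, so lcm(lcm(lcm(m, z), d), lcm(r, b)) | w. Since w > 0, lcm(lcm(lcm(m, z), d), lcm(r, b)) ≤ w.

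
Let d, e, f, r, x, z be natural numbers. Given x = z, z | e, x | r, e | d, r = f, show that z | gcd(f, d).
x = z and x | r, thus z | r. Since r = f, z | f. z | e and e | d, so z | d. Since z | f, z | gcd(f, d).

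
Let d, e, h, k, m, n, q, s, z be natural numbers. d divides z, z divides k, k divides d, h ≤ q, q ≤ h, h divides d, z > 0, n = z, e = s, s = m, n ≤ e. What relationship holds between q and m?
q ≤ m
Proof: z divides k and k divides d, therefore z divides d. Since d divides z, d = z. Since h ≤ q and q ≤ h, h = q. h divides d, so q divides d. Since d = z, q divides z. Since z > 0, q ≤ z. From e = s and s = m, e = m. n ≤ e, so n ≤ m. n = z, so z ≤ m. q ≤ z, so q ≤ m.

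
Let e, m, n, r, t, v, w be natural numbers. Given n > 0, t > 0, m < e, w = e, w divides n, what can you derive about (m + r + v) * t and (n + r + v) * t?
(m + r + v) * t < (n + r + v) * t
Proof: w = e and w divides n, hence e divides n. n > 0, so e ≤ n. m < e, so m < n. Then m + r < n + r. Then m + r + v < n + r + v. Combined with t > 0, by multiplying by a positive, (m + r + v) * t < (n + r + v) * t.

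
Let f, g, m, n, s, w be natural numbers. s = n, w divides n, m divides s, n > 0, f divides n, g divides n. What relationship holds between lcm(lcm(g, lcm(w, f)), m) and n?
lcm(lcm(g, lcm(w, f)), m) ≤ n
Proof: w divides n and f divides n, hence lcm(w, f) divides n. g divides n, so lcm(g, lcm(w, f)) divides n. s = n and m divides s, therefore m divides n. Since lcm(g, lcm(w, f)) divides n, lcm(lcm(g, lcm(w, f)), m) divides n. n > 0, so lcm(lcm(g, lcm(w, f)), m) ≤ n.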